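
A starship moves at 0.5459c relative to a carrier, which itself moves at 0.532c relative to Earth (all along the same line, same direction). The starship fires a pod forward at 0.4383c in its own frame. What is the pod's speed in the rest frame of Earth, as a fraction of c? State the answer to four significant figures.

First combine the pod and starship (S''→S'): u₁ = (0.4383 + 0.5459)/(1 + 0.4383×0.5459) = 0.9842/1.23926797 = 0.79418.
Then combine with the carrier (S'→S): u = (0.79418 + 0.532)/(1 + 0.79418×0.532) = 1.32618/1.42250376 = 0.93229.

0.9323c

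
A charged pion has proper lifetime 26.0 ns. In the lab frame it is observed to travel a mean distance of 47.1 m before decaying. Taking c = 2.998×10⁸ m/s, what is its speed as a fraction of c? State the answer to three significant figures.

0.987c

Let x = d/(cτ) = 47.10 m / (2.998×10⁸ m/s × 2.600×10^-8 s) = 6.0425. Since d = βγcτ, x = βγ = β/√(1−β²).
Solving: β² = x²/(1+x²) = 36.5118/37.5118 = 0.973342, so β = 0.987.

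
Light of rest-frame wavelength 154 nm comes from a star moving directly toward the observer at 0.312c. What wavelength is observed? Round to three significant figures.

112 nm

Relativistic Doppler for wavelength: λ_obs = λ_src · √((1−β)/(1+β)).
With β = 0.312: factor = √(0.688/1.312) = 0.72415.
λ_obs = 154 × 0.72415 = 112 nm.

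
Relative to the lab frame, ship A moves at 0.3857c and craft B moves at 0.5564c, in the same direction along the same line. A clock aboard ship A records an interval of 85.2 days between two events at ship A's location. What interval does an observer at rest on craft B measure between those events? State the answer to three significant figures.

Transform ship A's velocity into craft B's frame: (0.3857 − 0.5564)/(1 − 0.3857·0.5564) = −0.1707/0.78539652, so the relative speed is 0.21734c.
γ for this relative speed: γ = 1/√(1 − 0.0472367) = 1.0245.
The clock on ship A records proper time, so craft B measures Δt = γΔτ = 1.0245 × 85.2 = 87.3 days.

87.3 days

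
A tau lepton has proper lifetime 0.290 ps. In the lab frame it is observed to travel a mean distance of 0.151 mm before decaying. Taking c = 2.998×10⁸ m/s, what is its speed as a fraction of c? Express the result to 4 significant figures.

0.8666c

d = βγcτ ⇒ βγ = d/(cτ) = 1.510×10^-4 m / (8.6942×10^-5 m) = 1.7368.
β = (βγ)/√(1+(βγ)²) = 1.7368/√4.01647 = 0.8666.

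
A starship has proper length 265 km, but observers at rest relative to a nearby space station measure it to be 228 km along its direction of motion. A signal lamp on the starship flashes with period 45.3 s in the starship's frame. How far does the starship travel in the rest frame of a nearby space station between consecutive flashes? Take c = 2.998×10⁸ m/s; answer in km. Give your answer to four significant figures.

8.045×10^6 km

From L = L₀/γ: γ = 265/228 = 1.16228.
β = √(1 − 1/γ²) = 0.50966. Lab-frame period = γτ = 1.16228×45.3 s = 52.651 s. Distance = βc × γτ = 0.50966 × 2.998×10⁸ m/s × 52.651 s = 8.0449×10^9 m = 8.045×10^6 km.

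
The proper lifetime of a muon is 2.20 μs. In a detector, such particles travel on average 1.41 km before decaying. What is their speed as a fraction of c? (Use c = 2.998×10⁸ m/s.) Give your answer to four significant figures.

Lab distance = (lab lifetime)·v = γτ·βc, so βγ = d/(cτ) = 1410/(2.998×10⁸ × 2.200×10^-6) = 2.1378.
With βγ = 2.1378: γ² = 1 + (βγ)² = 5.57019, and β = (βγ)/γ = 2.1378/2.36012 = 0.9058.

0.9058c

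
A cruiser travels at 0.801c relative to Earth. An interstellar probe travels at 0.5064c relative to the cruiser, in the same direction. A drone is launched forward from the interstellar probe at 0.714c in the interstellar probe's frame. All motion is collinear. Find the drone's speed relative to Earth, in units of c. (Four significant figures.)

0.9880c

Compose velocities in two stages. Stage 1 (into S'): u₁ = (0.714+0.5064)/(1+0.714×0.5064) = 0.89632.
Stage 2 (into S): u = (0.89632+0.801)/(1+0.89632×0.801) = 0.98799, so the speed is 0.9880c.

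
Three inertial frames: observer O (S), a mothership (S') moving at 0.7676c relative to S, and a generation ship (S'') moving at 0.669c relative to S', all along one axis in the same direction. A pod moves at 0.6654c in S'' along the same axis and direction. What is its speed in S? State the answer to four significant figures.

0.9896c

Apply u = (u'+v)/(1+u'v) twice. Pod in the mothership frame: (0.6654+0.669)/(1+0.6654·0.669) = 1.3344/1.4451526 = 0.92336c.
That velocity, transformed to the rest frame of observer O: (0.92336+0.7676)/(1+0.92336·0.7676) = 1.69096/1.708771136 = 0.98958c.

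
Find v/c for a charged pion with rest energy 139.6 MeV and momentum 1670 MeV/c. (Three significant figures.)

0.997

βγ = pc/(mc²) = 1670/139.6 = 11.963.
Since γ² = 1 + (βγ)² = 144.113, γ = √144.113 = 12.0047, and β = (βγ)/γ = 11.963/12.0047 = 0.997.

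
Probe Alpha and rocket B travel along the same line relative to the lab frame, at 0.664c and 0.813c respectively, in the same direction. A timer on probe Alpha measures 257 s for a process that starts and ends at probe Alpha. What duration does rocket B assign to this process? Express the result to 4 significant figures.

Speed of probe Alpha in rocket B's frame: u = (v_A − v_B)/(1 − v_A v_B/c²) = (0.664 − 0.813)/(1 − 0.664×0.813) = −0.149/0.460168 = −0.32379; |u| = 0.32379c.
γ for this relative speed: γ = 1/√(1 − 0.10484) = 1.0569.
The clock on probe Alpha records proper time, so rocket B measures Δt = γΔτ = 1.0569 × 257 = 271.6 s.

271.6 s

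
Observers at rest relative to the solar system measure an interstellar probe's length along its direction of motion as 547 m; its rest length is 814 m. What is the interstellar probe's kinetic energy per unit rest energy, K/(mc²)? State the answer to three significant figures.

0.488

γ = L₀/L = 814/547 = 1.48812.
Since K = (γ−1)mc², K/(mc²) = 1.48812 − 1 = 0.488.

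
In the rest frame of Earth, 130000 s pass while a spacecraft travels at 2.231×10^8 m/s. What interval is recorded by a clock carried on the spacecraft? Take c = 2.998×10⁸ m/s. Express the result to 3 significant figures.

86800 s

β = v/c = (2.231×10^8 m/s)/(2.998×10⁸ m/s) = 0.744163.
β² = 0.5537786, so γ = 1/√0.4462214 = 1.497.
The moving clock records proper time: Δτ = Δt/γ = 130000/1.497 = 86800 s.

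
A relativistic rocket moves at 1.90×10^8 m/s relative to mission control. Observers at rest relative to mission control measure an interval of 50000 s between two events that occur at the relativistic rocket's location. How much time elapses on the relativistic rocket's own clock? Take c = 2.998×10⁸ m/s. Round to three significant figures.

38700 s

β = v/c = (1.90×10^8 m/s)/(2.998×10⁸ m/s) = 0.633756.
With β = 0.633756, γ = 1/√(1 − 0.633756²) = 1/√0.5983533 = 1.2928.
The relativistic rocket's clock runs slow as seen from mission control, so Δτ = Δt/γ = 50000/1.2928 = 38700 s.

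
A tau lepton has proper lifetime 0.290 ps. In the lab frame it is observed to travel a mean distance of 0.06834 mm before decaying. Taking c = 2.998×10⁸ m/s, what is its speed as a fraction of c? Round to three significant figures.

0.618c

Lab distance = (lab lifetime)·v = γτ·βc, so βγ = d/(cτ) = 6.834×10^-5/(2.998×10⁸ × 2.900×10^-13) = 0.78604.
With βγ = 0.78604: γ² = 1 + (βγ)² = 1.617859, and β = (βγ)/γ = 0.78604/1.27195 = 0.618.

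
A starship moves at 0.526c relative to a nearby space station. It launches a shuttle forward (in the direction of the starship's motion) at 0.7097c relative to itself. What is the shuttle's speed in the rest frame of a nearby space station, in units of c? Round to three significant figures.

In units of c, u = (u' + v)/(1 + u'v) with u' = 0.7097 and v = 0.526.
Numerator: 0.7097 + 0.526 = 1.2357. Denominator: 1 + (0.7097)(0.526) = 1.3733022.
u = 1.2357/1.3733022 = 0.8998, so the speed is 0.900c.

0.900c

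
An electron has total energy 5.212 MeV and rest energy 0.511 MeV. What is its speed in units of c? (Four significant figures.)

0.9952c

Total energy E = γmc² gives γ = 5.212/0.511 = 10.2.
Hence β = √(1 − 1/γ²) = √(1 − 0.00961169) = √0.99038831 = 0.9952.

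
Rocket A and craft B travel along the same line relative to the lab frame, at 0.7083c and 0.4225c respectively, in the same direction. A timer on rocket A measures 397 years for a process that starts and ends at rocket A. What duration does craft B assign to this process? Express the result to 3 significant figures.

The velocity of rocket A relative to craft B is (0.7083 − 0.4225)c / (1 − 0.7083×0.4225) = 0.40785c; relative speed 0.40785c.
γ for this relative speed: γ = 1/√(1 − 0.166342) = 1.0952.
The clock on rocket A records proper time, so craft B measures Δt = γΔτ = 1.0952 × 397 = 435 years.

435 years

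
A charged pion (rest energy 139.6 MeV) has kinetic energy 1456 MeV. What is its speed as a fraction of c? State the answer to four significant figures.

0.9962c

K = (γ−1)mc², so γ = 1 + 1456/139.6 = 11.43.
Then v/c = √(1 − γ⁻²) = √(1 − 0.00765434) = √0.99234566 = 0.9962.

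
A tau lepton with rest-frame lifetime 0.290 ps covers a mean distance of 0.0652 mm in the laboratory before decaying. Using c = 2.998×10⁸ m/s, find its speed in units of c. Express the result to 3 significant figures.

Lab distance = (lab lifetime)·v = γτ·βc, so βγ = d/(cτ) = 6.520×10^-5/(2.998×10⁸ × 2.900×10^-13) = 0.74993.
With βγ = 0.74993: γ² = 1 + (βγ)² = 1.562395, and β = (βγ)/γ = 0.74993/1.24996 = 0.600.

0.600c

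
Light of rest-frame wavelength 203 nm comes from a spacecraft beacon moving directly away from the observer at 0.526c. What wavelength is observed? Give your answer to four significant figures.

364.2 nm

Relativistic Doppler for wavelength: λ_obs = λ_src · √((1+β)/(1−β)).
With β = 0.526: factor = √(1.526/0.474) = 1.7943.
λ_obs = 203 × 1.7943 = 364.2 nm.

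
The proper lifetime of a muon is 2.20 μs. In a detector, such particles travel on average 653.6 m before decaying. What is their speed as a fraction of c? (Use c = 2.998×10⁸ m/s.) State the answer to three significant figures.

Let x = d/(cτ) = 653.6 m / (2.998×10⁸ m/s × 2.200×10^-6 s) = 0.99096. Since d = βγcτ, x = βγ = β/√(1−β²).
Solving: β² = x²/(1+x²) = 0.982002/1.982002 = 0.49546, so β = 0.704.

0.704c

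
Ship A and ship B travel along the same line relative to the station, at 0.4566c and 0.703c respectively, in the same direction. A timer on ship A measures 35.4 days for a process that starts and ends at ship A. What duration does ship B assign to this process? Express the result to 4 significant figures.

Transform ship A's velocity into ship B's frame: (0.4566 − 0.703)/(1 − 0.4566·0.703) = −0.2464/0.6790102, so the relative speed is 0.36288c.
At |u| = 0.36288c, γ = (1 − 0.131682)^(−1/2) = 1.0732.
The clock on ship A records proper time, so ship B measures Δt = γΔτ = 1.0732 × 35.4 = 37.99 days.

37.99 days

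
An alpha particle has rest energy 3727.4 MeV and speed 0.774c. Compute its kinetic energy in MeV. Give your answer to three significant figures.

γ = 1/√(1 − β²) = 1/√(1 − 0.599076) = 1/√0.400924 = 1.57932.
Kinetic energy: K = (γ − 1)mc² = (1.57932 − 1) × 3727.4 MeV = 0.57932 × 3727.4 = 2160 MeV.

2160 MeV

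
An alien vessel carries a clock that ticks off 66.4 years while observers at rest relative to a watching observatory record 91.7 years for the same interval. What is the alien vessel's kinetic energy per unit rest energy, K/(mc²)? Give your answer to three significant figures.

0.381

From Δt = γΔτ: γ = 91.7/66.4 = 1.38102.
Since K = (γ−1)mc², K/(mc²) = 1.38102 − 1 = 0.381.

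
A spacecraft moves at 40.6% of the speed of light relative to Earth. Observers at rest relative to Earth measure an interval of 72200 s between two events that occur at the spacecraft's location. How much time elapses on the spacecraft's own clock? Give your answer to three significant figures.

Lorentz factor: γ = (1 − 0.164836)^(−1/2) = 1.0942.
The spacecraft's clock runs slow as seen from Earth, so Δτ = Δt/γ = 72200/1.0942 = 66000 s.

66000 s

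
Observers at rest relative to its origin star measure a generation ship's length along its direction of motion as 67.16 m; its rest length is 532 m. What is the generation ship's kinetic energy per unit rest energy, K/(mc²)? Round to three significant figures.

6.92

From L = L₀/γ: γ = 532/67.16 = 7.92138.
K/(mc²) = γ − 1 = 7.92138 − 1 = 6.92.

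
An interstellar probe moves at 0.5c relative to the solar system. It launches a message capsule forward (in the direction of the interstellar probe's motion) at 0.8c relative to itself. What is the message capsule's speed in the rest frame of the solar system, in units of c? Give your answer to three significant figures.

Relativistic velocity addition: u = (u' + v)/(1 + u'v/c²), with u' = 0.8c and v = 0.5c.
Numerator: 0.8 + 0.5 = 1.3. Denominator: 1 + (0.8)(0.5) = 1.4.
u = 1.3/1.4 = 0.92857, so the speed is 0.929c.

0.929c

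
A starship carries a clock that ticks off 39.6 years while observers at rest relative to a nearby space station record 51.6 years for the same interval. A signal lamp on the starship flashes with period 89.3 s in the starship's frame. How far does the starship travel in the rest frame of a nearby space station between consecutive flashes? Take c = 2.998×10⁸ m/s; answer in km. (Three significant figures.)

2.24×10^7 km

The time-dilation ratio gives γ = 51.6/39.6 = 1.30303.
β = √(1 − 1/γ²) = 0.64112. Lab-frame period = γτ = 1.30303×89.3 s = 116.36 s. Distance = βc × γτ = 0.64112 × 2.998×10⁸ m/s × 116.36 s = 2.2365×10^10 m = 2.24×10^7 km.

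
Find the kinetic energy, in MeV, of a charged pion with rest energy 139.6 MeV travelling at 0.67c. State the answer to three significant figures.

48.4 MeV

γ = 1/√(1 − β²) = 1/√(1 − 0.4489) = 1/√0.5511 = 1/0.742361 = 1.34705.
Kinetic energy: K = (γ − 1)mc² = (1.34705 − 1) × 139.6 MeV = 0.34705 × 139.6 = 48.4 MeV.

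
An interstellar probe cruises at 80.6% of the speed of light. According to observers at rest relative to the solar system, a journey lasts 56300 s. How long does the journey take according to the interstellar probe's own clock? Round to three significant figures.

With β = 0.806, γ = 1/√(1 − 0.806²) = 1/√0.350364 = 1.6894.
The interstellar probe's clock runs slow as seen from the solar system, so Δτ = Δt/γ = 56300/1.6894 = 33300 s.

33300 s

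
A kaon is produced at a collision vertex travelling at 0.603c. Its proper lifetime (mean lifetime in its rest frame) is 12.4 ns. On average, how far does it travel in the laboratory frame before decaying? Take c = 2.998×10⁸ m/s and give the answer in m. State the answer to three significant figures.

2.81 m

γ = 1/√(1 − β²) = 1/√(1 − 0.363609) = 1/√0.636391 = 1/0.797741 = 1.2535.
Lab-frame lifetime: Δt = γτ = 1.2535 × 12.4 ns = 15.543 ns.
Distance: d = vΔt = 0.603 × 2.998×10⁸ m/s × 1.5543×10^-8 s = 2.81 m.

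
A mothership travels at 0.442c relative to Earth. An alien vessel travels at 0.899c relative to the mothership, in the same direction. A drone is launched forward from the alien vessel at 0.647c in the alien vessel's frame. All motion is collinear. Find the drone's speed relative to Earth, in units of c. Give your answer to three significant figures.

0.991c

Compose velocities in two stages. Stage 1 (into S'): u₁ = (0.647+0.899)/(1+0.647×0.899) = 0.97746.
Stage 2 (into S): u = (0.97746+0.442)/(1+0.97746×0.442) = 0.99122, so the speed is 0.991c.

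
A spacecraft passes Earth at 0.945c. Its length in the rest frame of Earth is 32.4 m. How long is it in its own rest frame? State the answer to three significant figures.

99.1 m

With β = 0.945, γ = 1/√(1 − 0.945²) = 1/√0.106975 = 3.0574.
Proper length: L₀ = γ·L = 3.0574 × 32.4 = 99.1 m.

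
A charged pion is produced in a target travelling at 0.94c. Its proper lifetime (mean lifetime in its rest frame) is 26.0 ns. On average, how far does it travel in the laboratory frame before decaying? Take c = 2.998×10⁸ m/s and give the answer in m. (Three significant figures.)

21.5 m

With β = 0.94, γ = 1/√(1 − 0.94²) = 1/√0.1164 = 2.9311.
Lab-frame lifetime: Δt = γτ = 2.9311 × 26.0 ns = 76.209 ns.
Distance: d = vΔt = 0.94 × 2.998×10⁸ m/s × 7.6209×10^-8 s = 21.5 m.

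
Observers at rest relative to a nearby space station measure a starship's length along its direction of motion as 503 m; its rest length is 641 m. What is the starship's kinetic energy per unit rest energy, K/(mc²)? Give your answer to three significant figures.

0.274

γ = L₀/L = 641/503 = 1.27435.
Since K = (γ−1)mc², K/(mc²) = 1.27435 − 1 = 0.274.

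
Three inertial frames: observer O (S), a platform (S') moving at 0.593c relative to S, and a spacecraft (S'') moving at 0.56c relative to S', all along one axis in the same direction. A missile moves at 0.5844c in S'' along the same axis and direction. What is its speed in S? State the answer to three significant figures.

First combine the missile and spacecraft (S''→S'): u₁ = (0.5844 + 0.56)/(1 + 0.5844×0.56) = 1.1444/1.327264 = 0.86222.
Then combine with the platform (S'→S): u = (0.86222 + 0.593)/(1 + 0.86222×0.593) = 1.45522/1.51129646 = 0.9629.

0.963c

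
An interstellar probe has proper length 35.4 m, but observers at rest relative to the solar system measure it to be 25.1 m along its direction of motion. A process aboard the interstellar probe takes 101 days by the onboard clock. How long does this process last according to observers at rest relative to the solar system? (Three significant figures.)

Length contraction gives γ = L₀/L = 35.4/25.1 = 1.41036.
Δt = γΔτ = 1.41036 × 101 = 142 days.

142 days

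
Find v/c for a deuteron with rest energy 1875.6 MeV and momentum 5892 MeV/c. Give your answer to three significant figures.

0.953

pc/(mc²) = 5892/1875.6 = 3.1414 = βγ = β/√(1−β²).
So β² = x²/(1 + x²) with x = 3.1414: x² = 9.86839, β² = 9.86839/10.86839 = 0.90799, β = 0.953.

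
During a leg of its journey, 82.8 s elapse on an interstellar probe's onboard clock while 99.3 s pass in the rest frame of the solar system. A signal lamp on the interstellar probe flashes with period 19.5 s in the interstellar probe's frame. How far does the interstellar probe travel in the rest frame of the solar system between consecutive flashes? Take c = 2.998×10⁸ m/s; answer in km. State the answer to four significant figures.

The time-dilation ratio gives γ = 99.3/82.8 = 1.19928.
β = √(1 − 1/γ²) = 0.55202. Lab-frame period = γτ = 1.19928×19.5 s = 23.386 s. Distance = βc × γτ = 0.55202 × 2.998×10⁸ m/s × 23.386 s = 3.8703×10^9 m = 3.870×10^6 km.

3.870×10^6 km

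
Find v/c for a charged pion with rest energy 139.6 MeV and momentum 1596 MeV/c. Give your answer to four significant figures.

0.9962

pc/(mc²) = 1596/139.6 = 11.433 = βγ = β/√(1−β²).
So β² = x²/(1 + x²) with x = 11.433: x² = 130.713, β² = 130.713/131.713 = 0.992408, β = 0.9962.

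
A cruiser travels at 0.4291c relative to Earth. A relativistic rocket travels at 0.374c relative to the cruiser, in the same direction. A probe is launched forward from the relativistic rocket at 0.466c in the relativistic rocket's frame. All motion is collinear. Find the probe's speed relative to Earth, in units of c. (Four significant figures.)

0.8757c

Apply u = (u'+v)/(1+u'v) twice. Probe in the cruiser frame: (0.466+0.374)/(1+0.466·0.374) = 0.84/1.174284 = 0.71533c.
That velocity, transformed to the rest frame of Earth: (0.71533+0.4291)/(1+0.71533·0.4291) = 1.14443/1.306948103 = 0.87565c.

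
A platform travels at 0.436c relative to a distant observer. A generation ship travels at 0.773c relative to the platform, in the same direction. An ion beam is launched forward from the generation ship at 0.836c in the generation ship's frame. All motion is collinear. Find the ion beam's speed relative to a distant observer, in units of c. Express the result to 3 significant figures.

Compose velocities in two stages. Stage 1 (into S'): u₁ = (0.836+0.773)/(1+0.836×0.773) = 0.97739.
Stage 2 (into S): u = (0.97739+0.436)/(1+0.97739×0.436) = 0.99106, so the speed is 0.991c.

0.991c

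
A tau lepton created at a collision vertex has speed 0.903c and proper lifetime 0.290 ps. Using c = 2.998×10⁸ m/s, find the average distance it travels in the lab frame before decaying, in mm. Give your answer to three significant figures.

0.183 mm

γ = 1/√(1 − β²) = 1/√(1 − 0.815409) = 1/√0.184591 = 1/0.429641 = 2.3275.
Lab-frame lifetime: Δt = γτ = 2.3275 × 0.290 ps = 0.67497 ps.
Distance: d = vΔt = 0.903 × 2.998×10⁸ m/s × 6.7497×10^-13 s = 1.83×10^-4 m = 0.183 mm.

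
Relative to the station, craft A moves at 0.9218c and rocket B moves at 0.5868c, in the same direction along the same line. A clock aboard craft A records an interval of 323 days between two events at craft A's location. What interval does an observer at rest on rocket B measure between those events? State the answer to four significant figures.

472.4 days

Transform craft A's velocity into rocket B's frame: (0.9218 − 0.5868)/(1 − 0.9218·0.5868) = 0.335/0.45908776, so the relative speed is 0.72971c.
γ for this relative speed: γ = 1/√(1 − 0.532477) = 1.4625.
The clock on craft A records proper time, so rocket B measures Δt = γΔτ = 1.4625 × 323 = 472.4 days.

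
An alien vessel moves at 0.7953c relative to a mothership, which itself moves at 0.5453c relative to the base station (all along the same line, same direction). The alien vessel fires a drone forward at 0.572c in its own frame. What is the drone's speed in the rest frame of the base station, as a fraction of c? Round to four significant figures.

Apply u = (u'+v)/(1+u'v) twice. Drone in the mothership frame: (0.572+0.7953)/(1+0.572·0.7953) = 1.3673/1.4549116 = 0.93978c.
That velocity, transformed to the rest frame of the base station: (0.93978+0.5453)/(1+0.93978·0.5453) = 1.48508/1.512462034 = 0.9819c.

0.9819c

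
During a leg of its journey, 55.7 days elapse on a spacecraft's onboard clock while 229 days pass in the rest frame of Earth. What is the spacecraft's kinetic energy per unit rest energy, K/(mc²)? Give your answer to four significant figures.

From Δt = γΔτ: γ = 229/55.7 = 4.11131.
K/(mc²) = γ − 1 = 4.11131 − 1 = 3.111.

3.111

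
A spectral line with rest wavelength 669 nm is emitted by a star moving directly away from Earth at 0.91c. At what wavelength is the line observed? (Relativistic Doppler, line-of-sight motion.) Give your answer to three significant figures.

3080 nm

Relativistic Doppler for wavelength: λ_obs = λ_src · √((1+β)/(1−β)).
With β = 0.91: factor = √(1.91/0.09) = 4.6068.
λ_obs = 669 × 4.6068 = 3080 nm.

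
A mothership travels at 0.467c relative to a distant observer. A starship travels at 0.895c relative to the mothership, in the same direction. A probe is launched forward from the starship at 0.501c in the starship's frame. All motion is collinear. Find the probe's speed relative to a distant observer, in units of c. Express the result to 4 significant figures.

0.9867c

First combine the probe and starship (S''→S'): u₁ = (0.501 + 0.895)/(1 + 0.501×0.895) = 1.396/1.448395 = 0.96383.
Then combine with the mothership (S'→S): u = (0.96383 + 0.467)/(1 + 0.96383×0.467) = 1.43083/1.45010861 = 0.98671.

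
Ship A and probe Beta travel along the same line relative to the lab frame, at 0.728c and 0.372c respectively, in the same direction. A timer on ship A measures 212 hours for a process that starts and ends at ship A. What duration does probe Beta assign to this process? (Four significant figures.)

Transform ship A's velocity into probe Beta's frame: (0.728 − 0.372)/(1 − 0.728·0.372) = 0.356/0.729184, so the relative speed is 0.48822c.
At |u| = 0.48822c, γ = (1 − 0.238359)^(−1/2) = 1.1458.
The clock on ship A records proper time, so probe Beta measures Δt = γΔτ = 1.1458 × 212 = 242.9 hours.

242.9 hours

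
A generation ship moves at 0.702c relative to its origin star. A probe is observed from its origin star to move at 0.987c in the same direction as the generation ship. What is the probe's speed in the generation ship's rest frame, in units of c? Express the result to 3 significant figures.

Transform to the generation ship's frame: u' = (u − v)/(1 − uv/c²).
u' = (0.987 − 0.702)/(1 − 0.987×0.702) = 0.285/0.307126 = 0.92796.
Speed in the generation ship's frame: 0.928c (in the same direction).

0.928c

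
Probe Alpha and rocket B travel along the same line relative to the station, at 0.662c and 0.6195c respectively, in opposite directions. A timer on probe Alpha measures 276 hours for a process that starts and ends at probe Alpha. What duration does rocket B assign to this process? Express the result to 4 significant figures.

The velocity of probe Alpha relative to rocket B is (0.662 + 0.6195)c / (1 + 0.662×0.6195) = 0.90879c; relative speed 0.90879c.
γ for this relative speed: γ = 1/√(1 − 0.825899) = 2.3966.
The clock on probe Alpha records proper time, so rocket B measures Δt = γΔτ = 2.3966 × 276 = 661.5 hours.

661.5 hours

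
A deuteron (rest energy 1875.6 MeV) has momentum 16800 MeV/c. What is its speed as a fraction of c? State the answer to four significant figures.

βγ = pc/(mc²) = 16800/1875.6 = 8.9571.
Since γ² = 1 + (βγ)² = 81.2296, γ = √81.2296 = 9.01275, and β = (βγ)/γ = 8.9571/9.01275 = 0.9938.

0.9938c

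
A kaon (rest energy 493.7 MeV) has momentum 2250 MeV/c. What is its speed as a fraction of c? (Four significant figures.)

0.9768c

pc/(mc²) = 2250/493.7 = 4.5574 = βγ = β/√(1−β²).
So β² = x²/(1 + x²) with x = 4.5574: x² = 20.7699, β² = 20.7699/21.7699 = 0.954065, β = 0.9768.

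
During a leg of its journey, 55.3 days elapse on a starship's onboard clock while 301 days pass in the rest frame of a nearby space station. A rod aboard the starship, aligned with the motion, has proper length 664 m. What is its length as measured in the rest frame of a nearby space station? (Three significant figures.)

γ = Δt/Δτ = 301/55.3 = 5.44304.
The rod contracts by the same γ: 664 m / 5.44304 = 122 m.

122 m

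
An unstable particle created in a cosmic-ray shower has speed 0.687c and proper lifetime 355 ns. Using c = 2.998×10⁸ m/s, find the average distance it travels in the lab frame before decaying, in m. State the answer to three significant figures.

With β = 0.687, γ = 1/√(1 − 0.687²) = 1/√0.528031 = 1.3762.
Lab-frame lifetime: Δt = γτ = 1.3762 × 355 ns = 488.55 ns.
Distance: d = vΔt = 0.687 × 2.998×10⁸ m/s × 4.8855×10^-7 s = 101 m.

101 m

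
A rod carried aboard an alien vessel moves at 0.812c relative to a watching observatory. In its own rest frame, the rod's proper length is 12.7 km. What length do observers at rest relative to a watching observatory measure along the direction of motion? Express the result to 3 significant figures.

γ = 1/√(1 − β²) = 1/√(1 − 0.659344) = 1/√0.340656 = 1/0.583657 = 1.7133.
Length contraction: L = L₀/γ = 12.7/1.7133 = 7.41 km.

7.41 km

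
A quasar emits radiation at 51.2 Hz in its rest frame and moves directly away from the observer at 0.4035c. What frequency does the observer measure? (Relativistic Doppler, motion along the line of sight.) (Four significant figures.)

Relativistic Doppler (source moving away): f_obs = f_src · √((1−β)/(1+β)).
With β = 0.4035: factor = √(0.5965/1.4035) = 0.65193.
f_obs = 51.2 × 0.65193 = 33.38 Hz.

33.38 Hz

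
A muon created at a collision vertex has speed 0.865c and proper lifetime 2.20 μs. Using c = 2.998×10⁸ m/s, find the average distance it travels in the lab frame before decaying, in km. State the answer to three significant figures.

1.14 km

With β = 0.865, γ = 1/√(1 − 0.865²) = 1/√0.251775 = 1.9929.
Lab-frame lifetime: Δt = γτ = 1.9929 × 2.20 μs = 4.3844 μs.
Distance: d = vΔt = 0.865 × 2.998×10⁸ m/s × 4.3844×10^-6 s = 1140 m = 1.14 km.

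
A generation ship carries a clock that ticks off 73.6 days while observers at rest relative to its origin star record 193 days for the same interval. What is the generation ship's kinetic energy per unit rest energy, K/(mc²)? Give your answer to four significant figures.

From Δt = γΔτ: γ = 193/73.6 = 2.62228.
Since K = (γ−1)mc², K/(mc²) = 2.62228 − 1 = 1.622.

1.622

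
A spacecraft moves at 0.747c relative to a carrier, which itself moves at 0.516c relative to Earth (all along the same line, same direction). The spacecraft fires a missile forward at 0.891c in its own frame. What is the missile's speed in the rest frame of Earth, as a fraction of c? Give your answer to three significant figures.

0.995c

Apply u = (u'+v)/(1+u'v) twice. Missile in the carrier frame: (0.891+0.747)/(1+0.891·0.747) = 1.638/1.665577 = 0.98344c.
That velocity, transformed to the rest frame of Earth: (0.98344+0.516)/(1+0.98344·0.516) = 1.49944/1.50745504 = 0.99468c.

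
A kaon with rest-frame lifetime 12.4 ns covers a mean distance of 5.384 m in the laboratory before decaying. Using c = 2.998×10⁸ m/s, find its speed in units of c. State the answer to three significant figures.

d = βγcτ ⇒ βγ = d/(cτ) = 5.384 m / (3.71752 m) = 1.4483.
β = (βγ)/√(1+(βγ)²) = 1.4483/√3.09757 = 0.823.

0.823c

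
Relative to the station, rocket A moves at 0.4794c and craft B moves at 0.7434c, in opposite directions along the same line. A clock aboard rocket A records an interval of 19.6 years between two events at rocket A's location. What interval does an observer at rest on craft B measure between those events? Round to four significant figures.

45.29 years

The velocity of rocket A relative to craft B is (0.4794 + 0.7434)c / (1 + 0.4794×0.7434) = 0.90151c; relative speed 0.90151c.
At |u| = 0.90151c, γ = (1 − 0.81272)^(−1/2) = 2.3108.
The clock on rocket A records proper time, so craft B measures Δt = γΔτ = 2.3108 × 19.6 = 45.29 years.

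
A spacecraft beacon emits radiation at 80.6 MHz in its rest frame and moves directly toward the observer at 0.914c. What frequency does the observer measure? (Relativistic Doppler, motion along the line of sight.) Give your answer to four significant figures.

380.2 MHz

Relativistic Doppler (source moving toward): f_obs = f_src · √((1+β)/(1−β)).
With β = 0.914: factor = √(1.914/0.086) = 4.7176.
f_obs = 80.6 × 4.7176 = 380.2 MHz.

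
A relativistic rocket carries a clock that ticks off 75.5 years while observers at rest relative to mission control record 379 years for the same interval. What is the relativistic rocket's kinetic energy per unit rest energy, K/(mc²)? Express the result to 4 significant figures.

4.020

From Δt = γΔτ: γ = 379/75.5 = 5.01987.
K/(mc²) = γ − 1 = 5.01987 − 1 = 4.020.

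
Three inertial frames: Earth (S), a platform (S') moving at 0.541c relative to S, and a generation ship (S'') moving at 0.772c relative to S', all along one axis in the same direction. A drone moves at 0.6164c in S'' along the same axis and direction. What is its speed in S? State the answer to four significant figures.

0.9820c

Compose velocities in two stages. Stage 1 (into S'): u₁ = (0.6164+0.772)/(1+0.6164×0.772) = 0.94074.
Stage 2 (into S): u = (0.94074+0.541)/(1+0.94074×0.541) = 0.98197, so the speed is 0.9820c.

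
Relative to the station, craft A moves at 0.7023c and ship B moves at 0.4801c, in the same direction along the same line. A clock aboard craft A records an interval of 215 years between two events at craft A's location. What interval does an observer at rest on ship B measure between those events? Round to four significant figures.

228.2 years

The velocity of craft A relative to ship B is (0.7023 − 0.4801)c / (1 − 0.7023×0.4801) = 0.33523c; relative speed 0.33523c.
γ for this relative speed: γ = 1/√(1 − 0.112379) = 1.0614.
The clock on craft A records proper time, so ship B measures Δt = γΔτ = 1.0614 × 215 = 228.2 years.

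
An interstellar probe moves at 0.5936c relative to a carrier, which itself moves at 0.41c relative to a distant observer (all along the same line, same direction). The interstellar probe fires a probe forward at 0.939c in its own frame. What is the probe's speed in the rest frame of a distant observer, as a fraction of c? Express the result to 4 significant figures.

Apply u = (u'+v)/(1+u'v) twice. Probe in the carrier frame: (0.939+0.5936)/(1+0.939·0.5936) = 1.5326/1.5573904 = 0.98408c.
That velocity, transformed to the rest frame of a distant observer: (0.98408+0.41)/(1+0.98408·0.41) = 1.39408/1.4034728 = 0.99331c.

0.9933c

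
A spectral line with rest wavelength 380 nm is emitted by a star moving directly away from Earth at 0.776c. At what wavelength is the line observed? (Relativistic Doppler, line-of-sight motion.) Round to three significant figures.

1070 nm

Relativistic Doppler for wavelength: λ_obs = λ_src · √((1+β)/(1−β)).
With β = 0.776: factor = √(1.776/0.224) = 2.8158.
λ_obs = 380 × 2.8158 = 1070 nm.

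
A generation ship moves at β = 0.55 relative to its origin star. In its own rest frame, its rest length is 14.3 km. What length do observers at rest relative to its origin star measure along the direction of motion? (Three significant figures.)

γ = 1/√(1 − β²) = 1/√(1 − 0.3025) = 1/√0.6975 = 1/0.835165 = 1.1974.
Length contraction: L = L₀/γ = 14.3/1.1974 = 11.9 km.

11.9 km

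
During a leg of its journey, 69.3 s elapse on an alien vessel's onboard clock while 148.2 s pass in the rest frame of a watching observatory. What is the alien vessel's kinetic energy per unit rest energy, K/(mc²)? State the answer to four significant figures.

From Δt = γΔτ: γ = 148.2/69.3 = 2.13853.
Since K = (γ−1)mc², K/(mc²) = 2.13853 − 1 = 1.139.

1.139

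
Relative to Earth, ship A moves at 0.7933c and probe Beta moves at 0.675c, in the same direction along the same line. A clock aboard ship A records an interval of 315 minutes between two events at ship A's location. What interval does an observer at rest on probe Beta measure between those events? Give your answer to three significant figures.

The velocity of ship A relative to probe Beta is (0.7933 − 0.675)c / (1 − 0.7933×0.675) = 0.25467c; relative speed 0.25467c.
At |u| = 0.25467c, γ = (1 − 0.0648568)^(−1/2) = 1.0341.
The clock on ship A records proper time, so probe Beta measures Δt = γΔτ = 1.0341 × 315 = 326 minutes.

326 minutes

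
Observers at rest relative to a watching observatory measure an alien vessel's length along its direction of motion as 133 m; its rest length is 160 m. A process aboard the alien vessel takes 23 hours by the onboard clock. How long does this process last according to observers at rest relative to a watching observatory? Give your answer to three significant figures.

Length contraction gives γ = L₀/L = 160/133 = 1.20301.
The same γ dilates the second interval: 1.20301 × 23 hours = 27.7 hours.

27.7 hours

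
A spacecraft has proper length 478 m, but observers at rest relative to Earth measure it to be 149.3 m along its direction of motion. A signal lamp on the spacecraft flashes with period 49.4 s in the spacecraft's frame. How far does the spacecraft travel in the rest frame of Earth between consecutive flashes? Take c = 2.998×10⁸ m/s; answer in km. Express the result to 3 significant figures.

γ = L₀/L = 478/149.3 = 3.20161.
β = √(1 − 1/γ²) = 0.94997. Lab-frame period = γτ = 3.20161×49.4 s = 158.16 s. Distance = βc × γτ = 0.94997 × 2.998×10⁸ m/s × 158.16 s = 4.5044×10^10 m = 4.50×10^7 km.

4.50×10^7 km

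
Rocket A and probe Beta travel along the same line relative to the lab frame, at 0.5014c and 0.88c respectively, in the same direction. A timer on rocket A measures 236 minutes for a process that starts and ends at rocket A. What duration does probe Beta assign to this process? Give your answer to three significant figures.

321 minutes

Speed of rocket A in probe Beta's frame: u = (v_A − v_B)/(1 − v_A v_B/c²) = (0.5014 − 0.88)/(1 − 0.5014×0.88) = −0.3786/0.558768 = −0.67756; |u| = 0.67756c.
γ for this relative speed: γ = 1/√(1 − 0.459088) = 1.3597.
The clock on rocket A records proper time, so probe Beta measures Δt = γΔτ = 1.3597 × 236 = 321 minutes.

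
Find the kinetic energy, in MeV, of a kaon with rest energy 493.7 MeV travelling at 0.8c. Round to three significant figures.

Lorentz factor: γ = (1 − 0.64)^(−1/2) = 1.66667.
Kinetic energy: K = (γ − 1)mc² = (1.66667 − 1) × 493.7 MeV = 0.66667 × 493.7 = 329 MeV.

329 MeV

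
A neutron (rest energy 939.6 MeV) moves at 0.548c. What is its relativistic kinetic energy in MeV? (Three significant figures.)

With β = 0.548, γ = 1/√(1 − 0.548²) = 1/√0.699696 = 1.19549.
Kinetic energy: K = (γ − 1)mc² = (1.19549 − 1) × 939.6 MeV = 0.19549 × 939.6 = 184 MeV.

184 MeV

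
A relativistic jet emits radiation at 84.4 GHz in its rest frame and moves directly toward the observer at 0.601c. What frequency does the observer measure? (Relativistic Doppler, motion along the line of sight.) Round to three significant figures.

Relativistic Doppler (source moving toward): f_obs = f_src · √((1+β)/(1−β)).
With β = 0.601: factor = √(1.601/0.399) = 2.0031.
f_obs = 84.4 × 2.0031 = 169 GHz.

169 GHz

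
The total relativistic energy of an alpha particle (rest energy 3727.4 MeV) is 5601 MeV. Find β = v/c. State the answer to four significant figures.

γ = E/(mc²) = 5601/3727.4 = 1.5027.
β = √(1 − 1/γ²) = √(1 − 0.442849) = √0.557151 = 0.7464.

0.7464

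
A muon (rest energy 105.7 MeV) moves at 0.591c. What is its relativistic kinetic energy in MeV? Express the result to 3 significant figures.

25.3 MeV

With β = 0.591, γ = 1/√(1 − 0.591²) = 1/√0.650719 = 1.23966.
Kinetic energy: K = (γ − 1)mc² = (1.23966 − 1) × 105.7 MeV = 0.23966 × 105.7 = 25.3 MeV.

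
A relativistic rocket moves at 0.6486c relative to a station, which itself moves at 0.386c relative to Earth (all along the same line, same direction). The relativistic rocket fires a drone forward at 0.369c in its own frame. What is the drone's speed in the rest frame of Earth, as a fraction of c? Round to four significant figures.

First combine the drone and relativistic rocket (S''→S'): u₁ = (0.369 + 0.6486)/(1 + 0.369×0.6486) = 1.0176/1.2393334 = 0.82109.
Then combine with the station (S'→S): u = (0.82109 + 0.386)/(1 + 0.82109×0.386) = 1.20709/1.31694074 = 0.91659.

0.9166c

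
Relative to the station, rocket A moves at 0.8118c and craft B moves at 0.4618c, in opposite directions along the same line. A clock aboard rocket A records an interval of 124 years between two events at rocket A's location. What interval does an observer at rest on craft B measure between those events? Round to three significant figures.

Speed of rocket A in craft B's frame: u = (v_A + v_B)/(1 + v_A v_B/c²) = (0.8118 + 0.4618)/(1 + 0.8118×0.4618) = 1.2736/1.37488924 = 0.92633; |u| = 0.92633c.
γ for this relative speed: γ = 1/√(1 − 0.858087) = 2.6545.
Rocket A's interval is proper; time dilation gives Δt_B = γΔτ = 2.6545 × 124 years = 329 years.

329 years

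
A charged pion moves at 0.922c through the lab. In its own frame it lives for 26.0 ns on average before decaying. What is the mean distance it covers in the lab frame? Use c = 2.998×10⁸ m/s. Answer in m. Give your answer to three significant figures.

18.6 m

Lorentz factor: γ = (1 − 0.850084)^(−1/2) = 2.5827.
Lab-frame lifetime: Δt = γτ = 2.5827 × 26.0 ns = 67.15 ns.
Distance: d = vΔt = 0.922 × 2.998×10⁸ m/s × 6.7150×10^-8 s = 18.6 m.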